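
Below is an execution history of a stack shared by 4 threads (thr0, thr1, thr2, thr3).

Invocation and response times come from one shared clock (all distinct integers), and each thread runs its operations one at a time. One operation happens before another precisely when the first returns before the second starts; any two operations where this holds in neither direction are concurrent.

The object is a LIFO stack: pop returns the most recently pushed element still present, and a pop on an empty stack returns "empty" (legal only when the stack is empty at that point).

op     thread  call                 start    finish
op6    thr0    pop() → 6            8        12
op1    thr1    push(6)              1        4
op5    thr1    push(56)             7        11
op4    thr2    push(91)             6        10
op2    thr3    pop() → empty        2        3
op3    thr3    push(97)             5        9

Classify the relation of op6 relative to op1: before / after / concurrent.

after

op6 spans [8,12], op1 spans [1,4]
resp(op1)=4 < inv(op6)=8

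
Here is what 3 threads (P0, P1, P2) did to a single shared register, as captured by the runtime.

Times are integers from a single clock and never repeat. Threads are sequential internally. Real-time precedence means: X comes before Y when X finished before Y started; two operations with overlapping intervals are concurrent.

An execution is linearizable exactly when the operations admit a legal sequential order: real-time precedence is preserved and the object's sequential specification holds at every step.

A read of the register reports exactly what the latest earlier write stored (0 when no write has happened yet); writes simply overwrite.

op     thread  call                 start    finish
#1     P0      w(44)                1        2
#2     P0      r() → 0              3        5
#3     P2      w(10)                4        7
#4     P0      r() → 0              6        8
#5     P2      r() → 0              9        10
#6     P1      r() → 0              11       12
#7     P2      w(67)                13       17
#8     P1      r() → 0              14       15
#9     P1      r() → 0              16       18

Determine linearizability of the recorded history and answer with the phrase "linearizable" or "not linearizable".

not linearizable

cut after 4 events: linearizable; cut after 5 events (#2 responds, time 5): not linearizable
the completed operations (2 total) allow one real-time order; the register replay rejects it
completion choices over the 1 pending operation (#3) were checked; none helps
one such order, #1, #2 (pending dropped), breaks at step 2 where #2 r() → 0 is illegal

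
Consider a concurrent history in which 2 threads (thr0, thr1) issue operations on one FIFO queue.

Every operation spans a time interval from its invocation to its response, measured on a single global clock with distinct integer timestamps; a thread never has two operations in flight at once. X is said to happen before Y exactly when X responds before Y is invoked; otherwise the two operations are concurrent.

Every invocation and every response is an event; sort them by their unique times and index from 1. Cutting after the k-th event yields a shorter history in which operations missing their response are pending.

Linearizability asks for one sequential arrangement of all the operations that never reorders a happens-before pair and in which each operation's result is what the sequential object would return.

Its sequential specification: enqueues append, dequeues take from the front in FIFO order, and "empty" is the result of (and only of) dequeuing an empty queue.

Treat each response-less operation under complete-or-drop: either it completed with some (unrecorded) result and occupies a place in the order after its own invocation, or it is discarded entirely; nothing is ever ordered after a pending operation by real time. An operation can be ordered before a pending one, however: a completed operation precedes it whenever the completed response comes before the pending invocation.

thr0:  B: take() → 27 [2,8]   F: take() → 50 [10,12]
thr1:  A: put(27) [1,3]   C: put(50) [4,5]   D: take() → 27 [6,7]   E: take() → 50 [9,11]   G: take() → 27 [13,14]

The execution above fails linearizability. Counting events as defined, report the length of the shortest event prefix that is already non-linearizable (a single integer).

events 1..7 are linearizable; a witness order is A, C, D:
after step 1 (A put(27)): queue <27>
after step 2 (C put(50)): queue <27,50>
after step 3 (D take() → 27): queue <50>
at event 8 (B's time-8 response) nothing linearizes any more
e.g. A, B, C, D: illegal at step 4, since D take() → 27 cannot apply there
e.g. A, C, B, D: illegal at step 4, since D take() → 27 cannot apply there

8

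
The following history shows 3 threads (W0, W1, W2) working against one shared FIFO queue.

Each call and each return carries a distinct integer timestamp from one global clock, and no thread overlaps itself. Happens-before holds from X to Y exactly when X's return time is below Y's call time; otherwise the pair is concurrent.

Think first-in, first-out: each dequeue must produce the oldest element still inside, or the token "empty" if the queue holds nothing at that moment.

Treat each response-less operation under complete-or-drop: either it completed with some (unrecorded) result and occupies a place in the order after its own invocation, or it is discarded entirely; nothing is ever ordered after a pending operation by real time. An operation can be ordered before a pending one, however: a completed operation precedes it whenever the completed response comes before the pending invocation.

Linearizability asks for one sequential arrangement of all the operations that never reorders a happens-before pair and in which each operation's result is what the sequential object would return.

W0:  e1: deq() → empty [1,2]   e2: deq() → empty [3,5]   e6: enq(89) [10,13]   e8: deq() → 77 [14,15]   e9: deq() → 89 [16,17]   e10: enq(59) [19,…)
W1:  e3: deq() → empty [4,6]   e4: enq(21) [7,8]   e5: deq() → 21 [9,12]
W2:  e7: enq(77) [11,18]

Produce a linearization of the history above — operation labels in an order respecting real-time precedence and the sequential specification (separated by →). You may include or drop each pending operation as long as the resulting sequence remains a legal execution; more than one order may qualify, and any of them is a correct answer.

1. e1 deq() → empty, leaving queue <>
2. e2 deq() → empty, leaving queue <>
3. e3 deq() → empty, leaving queue <>
4. e4 enq(21), leaving queue <21>
5. e5 deq() → 21, leaving queue <>
6. e7 enq(77), leaving queue <77>
7. e6 enq(89), leaving queue <77,89>
8. e8 deq() → 77, leaving queue <89>
9. e9 deq() → 89, leaving queue <>

e1 → e2 → e3 → e4 → e5 → e7 → e6 → e8 → e9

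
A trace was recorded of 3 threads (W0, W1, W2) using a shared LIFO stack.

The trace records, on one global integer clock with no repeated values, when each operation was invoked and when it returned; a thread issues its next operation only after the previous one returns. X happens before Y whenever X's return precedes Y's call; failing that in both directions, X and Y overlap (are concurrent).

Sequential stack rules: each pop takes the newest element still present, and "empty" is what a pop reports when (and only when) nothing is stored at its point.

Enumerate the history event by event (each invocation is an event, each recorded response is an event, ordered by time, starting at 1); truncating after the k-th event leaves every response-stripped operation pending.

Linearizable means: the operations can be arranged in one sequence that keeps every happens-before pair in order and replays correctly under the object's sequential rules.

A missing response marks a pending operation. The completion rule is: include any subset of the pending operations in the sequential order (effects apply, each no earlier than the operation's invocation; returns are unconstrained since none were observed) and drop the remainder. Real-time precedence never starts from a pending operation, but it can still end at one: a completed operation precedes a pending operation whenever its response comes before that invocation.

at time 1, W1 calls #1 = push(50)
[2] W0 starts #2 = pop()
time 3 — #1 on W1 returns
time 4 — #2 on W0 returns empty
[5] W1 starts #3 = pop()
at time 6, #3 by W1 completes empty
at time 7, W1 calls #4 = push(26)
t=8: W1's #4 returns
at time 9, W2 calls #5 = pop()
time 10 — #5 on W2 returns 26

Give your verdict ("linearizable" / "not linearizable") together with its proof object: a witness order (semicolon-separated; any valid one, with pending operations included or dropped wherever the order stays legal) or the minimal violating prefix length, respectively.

prefix check: 1..5 passes, 1..6 fails once #3's time-6 response joins
2 orders of the 3 completed LIFO stack ops respect real time; none is legal
sample order #1, #2, #3 stalls at step 2 — #2 pop() → empty has no legal effect
sample order #2, #1, #3 stalls at step 3 — #3 pop() → empty has no legal effect

not linearizable — minimal violating prefix: 6 events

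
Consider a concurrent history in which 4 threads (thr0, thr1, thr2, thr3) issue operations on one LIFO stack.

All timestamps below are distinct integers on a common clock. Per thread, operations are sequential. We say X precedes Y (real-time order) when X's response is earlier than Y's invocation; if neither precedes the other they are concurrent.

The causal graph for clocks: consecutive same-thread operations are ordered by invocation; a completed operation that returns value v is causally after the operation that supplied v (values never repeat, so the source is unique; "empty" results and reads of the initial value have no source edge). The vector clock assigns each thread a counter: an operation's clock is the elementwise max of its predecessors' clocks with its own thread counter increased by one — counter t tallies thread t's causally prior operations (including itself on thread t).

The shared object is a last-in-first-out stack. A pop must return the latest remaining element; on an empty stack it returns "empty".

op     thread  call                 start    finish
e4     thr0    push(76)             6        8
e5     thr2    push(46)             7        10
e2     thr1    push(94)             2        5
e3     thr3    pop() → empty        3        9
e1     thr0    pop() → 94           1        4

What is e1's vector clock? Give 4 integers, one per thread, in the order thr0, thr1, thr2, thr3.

(1, 1, 0, 0)

e3, invoked 3, has no incoming edges; only thr3's bump applies → (0, 0, 0, 1)
e5, invoked 7, has no incoming edges; only thr2's bump applies → (0, 0, 1, 0)
e2, invoked 2, has no incoming edges; only thr1's bump applies → (0, 1, 0, 0)
invoked at 1, e1 merges VC(e2)=(0, 1, 0, 0) and bumps thr0's slot → (1, 1, 0, 0)
invoked at 6, e4 merges VC(e1)=(1, 1, 0, 0) and bumps thr0's slot → (2, 1, 0, 0)
target: VC(e1) = (1, 1, 0, 0)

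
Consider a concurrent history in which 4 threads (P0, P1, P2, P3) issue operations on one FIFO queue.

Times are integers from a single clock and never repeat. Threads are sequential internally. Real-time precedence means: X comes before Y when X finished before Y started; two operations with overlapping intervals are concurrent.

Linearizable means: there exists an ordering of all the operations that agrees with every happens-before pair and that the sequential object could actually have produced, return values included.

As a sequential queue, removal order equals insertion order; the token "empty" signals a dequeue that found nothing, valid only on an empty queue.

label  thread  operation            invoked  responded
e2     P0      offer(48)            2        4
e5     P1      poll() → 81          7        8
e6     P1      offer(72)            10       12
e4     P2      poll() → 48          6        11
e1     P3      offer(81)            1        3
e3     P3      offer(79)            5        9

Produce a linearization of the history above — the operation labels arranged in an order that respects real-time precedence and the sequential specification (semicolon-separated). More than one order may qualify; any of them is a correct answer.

e1; e2; e3; e5; e4; e6

step 1: e1 offer(81) — queue <81>
step 2: e2 offer(48) — queue <81,48>
step 3: e3 offer(79) — queue <81,48,79>
step 4: e5 poll() → 81 — queue <48,79>
step 5: e4 poll() → 48 — queue <79>
step 6: e6 offer(72) — queue <79,72>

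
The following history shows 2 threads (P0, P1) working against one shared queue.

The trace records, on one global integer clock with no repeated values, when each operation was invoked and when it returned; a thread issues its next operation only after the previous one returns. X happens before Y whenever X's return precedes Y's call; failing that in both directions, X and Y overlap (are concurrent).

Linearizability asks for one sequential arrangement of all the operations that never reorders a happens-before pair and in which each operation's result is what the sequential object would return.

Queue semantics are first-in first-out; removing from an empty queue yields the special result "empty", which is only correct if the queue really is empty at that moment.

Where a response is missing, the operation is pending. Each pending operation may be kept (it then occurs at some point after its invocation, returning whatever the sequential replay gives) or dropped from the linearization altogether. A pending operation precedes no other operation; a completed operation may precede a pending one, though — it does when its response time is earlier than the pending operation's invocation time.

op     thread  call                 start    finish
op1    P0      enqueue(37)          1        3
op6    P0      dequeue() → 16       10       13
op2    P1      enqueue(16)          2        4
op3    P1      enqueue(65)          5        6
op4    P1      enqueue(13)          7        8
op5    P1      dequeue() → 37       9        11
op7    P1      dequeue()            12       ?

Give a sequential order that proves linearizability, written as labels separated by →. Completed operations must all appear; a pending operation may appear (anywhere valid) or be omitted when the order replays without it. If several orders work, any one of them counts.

1. op1 enqueue(37), leaving queue <37>
2. op2 enqueue(16), leaving queue <37,16>
3. op3 enqueue(65), leaving queue <37,16,65>
4. op4 enqueue(13), leaving queue <37,16,65,13>
5. op5 dequeue() → 37, leaving queue <16,65,13>
6. op6 dequeue() → 16, leaving queue <65,13>

op1 → op2 → op3 → op4 → op5 → op6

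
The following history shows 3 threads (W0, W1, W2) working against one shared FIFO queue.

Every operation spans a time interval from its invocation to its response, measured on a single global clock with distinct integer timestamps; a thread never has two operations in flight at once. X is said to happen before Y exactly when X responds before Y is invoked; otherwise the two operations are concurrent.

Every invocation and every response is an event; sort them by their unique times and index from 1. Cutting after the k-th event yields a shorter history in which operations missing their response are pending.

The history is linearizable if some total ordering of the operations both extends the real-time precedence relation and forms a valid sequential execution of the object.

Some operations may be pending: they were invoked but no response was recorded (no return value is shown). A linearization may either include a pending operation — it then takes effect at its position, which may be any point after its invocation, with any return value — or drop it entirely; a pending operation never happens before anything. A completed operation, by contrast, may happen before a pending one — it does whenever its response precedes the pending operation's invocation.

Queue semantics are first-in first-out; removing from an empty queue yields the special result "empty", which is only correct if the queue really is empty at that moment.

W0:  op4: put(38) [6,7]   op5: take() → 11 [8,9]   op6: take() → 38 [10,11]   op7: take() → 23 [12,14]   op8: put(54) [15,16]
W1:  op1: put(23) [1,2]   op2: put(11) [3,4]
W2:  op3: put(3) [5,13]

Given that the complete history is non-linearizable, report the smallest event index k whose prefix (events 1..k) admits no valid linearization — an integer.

9

events 1..8 are linearizable, e.g. via op1, op2, op3, op4:
after step 1 (op1 put(23)): queue <23>
after step 2 (op2 put(11)): queue <23,11>
after step 3 (op3 put(3) (pending, included)): queue <23,11,3>
after step 4 (op4 put(38)): queue <23,11,3,38>
once event 9 joins (op5's response, time 9), exhaustive search finds no witness
no completion choice of the 1 pending operation (op3) rescues it — every subset was tried
for example op1, op2, op4, op5 (pending dropped) fails at step 4: op5 take() → 11 is not legal there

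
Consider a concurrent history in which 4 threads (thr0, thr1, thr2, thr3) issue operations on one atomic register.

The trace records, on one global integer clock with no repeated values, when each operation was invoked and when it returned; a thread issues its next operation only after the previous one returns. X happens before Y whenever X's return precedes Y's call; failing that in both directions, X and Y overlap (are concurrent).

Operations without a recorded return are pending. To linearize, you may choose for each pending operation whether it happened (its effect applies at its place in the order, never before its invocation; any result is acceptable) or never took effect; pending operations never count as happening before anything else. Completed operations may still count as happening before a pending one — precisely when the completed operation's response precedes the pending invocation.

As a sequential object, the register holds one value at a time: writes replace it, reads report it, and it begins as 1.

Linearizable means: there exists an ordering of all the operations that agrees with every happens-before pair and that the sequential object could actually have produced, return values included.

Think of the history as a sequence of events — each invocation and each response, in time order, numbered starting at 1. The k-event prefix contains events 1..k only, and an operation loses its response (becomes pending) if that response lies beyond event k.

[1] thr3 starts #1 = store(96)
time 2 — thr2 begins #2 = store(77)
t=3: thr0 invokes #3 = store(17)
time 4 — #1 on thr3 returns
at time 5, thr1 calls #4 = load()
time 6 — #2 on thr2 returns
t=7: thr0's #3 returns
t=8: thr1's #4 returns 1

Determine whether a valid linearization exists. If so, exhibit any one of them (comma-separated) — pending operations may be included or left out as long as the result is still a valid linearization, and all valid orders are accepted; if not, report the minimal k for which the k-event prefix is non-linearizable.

not linearizable — minimal violating prefix: 8 events

through event 7 a valid linearization exists; event 8 (#4 responding at time 8) ends that
the 4 completed operations admit 12 real-time orders; each fails the atomic register replay
take #1, #2, #3, #4: step 4 already fails, because #4 load() → 1 cannot occur there
take #1, #2, #4, #3: step 3 already fails, because #4 load() → 1 cannot occur there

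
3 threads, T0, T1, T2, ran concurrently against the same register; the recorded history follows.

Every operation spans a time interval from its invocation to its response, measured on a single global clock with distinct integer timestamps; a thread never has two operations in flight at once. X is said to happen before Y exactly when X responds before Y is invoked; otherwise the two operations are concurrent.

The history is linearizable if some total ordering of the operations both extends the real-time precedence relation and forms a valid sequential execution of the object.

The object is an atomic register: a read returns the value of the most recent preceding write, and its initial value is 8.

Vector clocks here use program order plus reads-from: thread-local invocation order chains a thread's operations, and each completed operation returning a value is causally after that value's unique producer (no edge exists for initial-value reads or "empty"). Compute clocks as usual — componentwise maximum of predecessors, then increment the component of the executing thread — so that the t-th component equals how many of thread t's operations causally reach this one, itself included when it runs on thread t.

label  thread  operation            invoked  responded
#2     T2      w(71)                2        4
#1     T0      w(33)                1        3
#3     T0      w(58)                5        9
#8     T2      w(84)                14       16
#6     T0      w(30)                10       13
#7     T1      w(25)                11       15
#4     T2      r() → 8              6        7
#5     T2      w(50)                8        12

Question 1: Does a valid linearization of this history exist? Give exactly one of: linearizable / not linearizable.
prefix check: 1..6 passes, 1..7 fails once #4's time-7 response joins
2 orders of the 3 completed register ops respect real time; none is legal
completion choices over the 1 pending operation (#3) were checked; none helps
for example #1, #2, #4 (pending dropped) fails at step 3: #4 r() → 8 is not legal there
for example #2, #1, #4 (pending dropped) fails at step 3: #4 r() → 8 is not legal there

not linearizable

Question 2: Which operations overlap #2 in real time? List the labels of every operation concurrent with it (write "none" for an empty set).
Answer: #1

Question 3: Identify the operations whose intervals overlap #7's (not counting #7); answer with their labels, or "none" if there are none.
Answer: #5, #6, #8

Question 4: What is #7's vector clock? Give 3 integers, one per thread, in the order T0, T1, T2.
Answer: (0, 1, 0)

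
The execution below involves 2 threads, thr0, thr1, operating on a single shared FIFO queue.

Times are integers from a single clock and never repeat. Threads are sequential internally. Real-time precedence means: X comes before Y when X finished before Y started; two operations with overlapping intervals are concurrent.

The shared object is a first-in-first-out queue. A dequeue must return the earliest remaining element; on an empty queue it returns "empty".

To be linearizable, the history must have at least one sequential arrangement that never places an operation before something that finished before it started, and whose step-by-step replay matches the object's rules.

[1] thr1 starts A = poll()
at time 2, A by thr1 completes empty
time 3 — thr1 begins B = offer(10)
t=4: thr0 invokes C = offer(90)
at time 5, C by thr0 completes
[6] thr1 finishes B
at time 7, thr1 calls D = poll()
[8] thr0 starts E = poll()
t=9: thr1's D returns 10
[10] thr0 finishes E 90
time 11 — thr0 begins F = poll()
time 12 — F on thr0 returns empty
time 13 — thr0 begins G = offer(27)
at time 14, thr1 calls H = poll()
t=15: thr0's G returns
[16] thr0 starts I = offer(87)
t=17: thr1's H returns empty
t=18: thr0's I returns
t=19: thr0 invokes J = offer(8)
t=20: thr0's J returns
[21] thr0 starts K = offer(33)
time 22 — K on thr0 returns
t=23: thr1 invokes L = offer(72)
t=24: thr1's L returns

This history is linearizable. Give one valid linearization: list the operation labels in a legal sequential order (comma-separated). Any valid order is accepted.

1. A poll() → empty, leaving queue <>
2. B offer(10), leaving queue <10>
3. C offer(90), leaving queue <10,90>
4. D poll() → 10, leaving queue <90>
5. E poll() → 90, leaving queue <>
6. F poll() → empty, leaving queue <>
7. H poll() → empty, leaving queue <>
8. G offer(27), leaving queue <27>
9. I offer(87), leaving queue <27,87>
10. J offer(8), leaving queue <27,87,8>
11. K offer(33), leaving queue <27,87,8,33>
12. L offer(72), leaving queue <27,87,8,33,72>

A, B, C, D, E, F, H, G, I, J, K, L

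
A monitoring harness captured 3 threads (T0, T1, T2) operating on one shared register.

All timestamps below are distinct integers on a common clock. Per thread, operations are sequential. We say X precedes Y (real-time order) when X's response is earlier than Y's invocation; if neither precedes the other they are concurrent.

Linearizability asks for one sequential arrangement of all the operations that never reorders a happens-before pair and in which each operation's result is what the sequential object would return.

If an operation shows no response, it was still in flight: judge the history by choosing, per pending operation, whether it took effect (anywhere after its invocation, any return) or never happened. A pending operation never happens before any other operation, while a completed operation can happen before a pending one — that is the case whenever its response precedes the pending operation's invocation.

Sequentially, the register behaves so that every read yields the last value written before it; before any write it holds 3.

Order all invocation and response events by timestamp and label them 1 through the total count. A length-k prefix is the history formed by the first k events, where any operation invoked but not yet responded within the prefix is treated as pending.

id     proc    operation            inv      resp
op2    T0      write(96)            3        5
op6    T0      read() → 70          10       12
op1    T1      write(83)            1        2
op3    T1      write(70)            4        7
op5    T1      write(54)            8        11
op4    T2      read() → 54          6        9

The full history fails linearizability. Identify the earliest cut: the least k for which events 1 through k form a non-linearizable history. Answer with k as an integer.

12

events 1..11 are linearizable; a witness order is op1, op2, op3, op5, op4:
after step 1 (op1 write(83)): value 83
after step 2 (op2 write(96)): value 96
after step 3 (op3 write(70)): value 70
after step 4 (op5 write(54)): value 54
after step 5 (op4 read() → 54): value 54
at event 12 (op6's time-12 response) nothing linearizes any more
take op1, op2, op3, op4, op5, op6: step 4 already fails, because op4 read() → 54 cannot occur there
take op1, op2, op3, op4, op6, op5: step 4 already fails, because op4 read() → 54 cannot occur there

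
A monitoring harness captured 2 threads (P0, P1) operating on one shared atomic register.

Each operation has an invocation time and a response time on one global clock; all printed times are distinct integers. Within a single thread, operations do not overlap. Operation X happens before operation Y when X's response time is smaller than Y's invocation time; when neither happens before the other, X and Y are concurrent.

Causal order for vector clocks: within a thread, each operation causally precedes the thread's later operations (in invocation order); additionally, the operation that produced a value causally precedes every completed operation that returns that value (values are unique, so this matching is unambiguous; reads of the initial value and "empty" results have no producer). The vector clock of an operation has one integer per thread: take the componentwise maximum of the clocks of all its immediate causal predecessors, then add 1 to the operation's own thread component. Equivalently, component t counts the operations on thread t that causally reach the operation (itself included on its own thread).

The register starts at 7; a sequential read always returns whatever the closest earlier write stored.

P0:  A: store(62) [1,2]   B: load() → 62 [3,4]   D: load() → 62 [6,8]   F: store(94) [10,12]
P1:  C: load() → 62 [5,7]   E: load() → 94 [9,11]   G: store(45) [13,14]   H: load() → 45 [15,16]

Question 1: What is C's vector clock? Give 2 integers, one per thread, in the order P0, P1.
invoked at 1, A has no predecessors; its own P0 bump gives (1, 0)
C, invoked 5, takes VC(A)=(1, 0) under max, adds 1 for P1 → (1, 1)
B, invoked 3, takes VC(A)=(1, 0) under max, adds 1 for P0 → (2, 0)
D, invoked 6, takes VC(A)=(1, 0), VC(B)=(2, 0) under max, adds 1 for P0 → (3, 0)
F, invoked 10, takes VC(D)=(3, 0) under max, adds 1 for P0 → (4, 0)
E, invoked 9, takes VC(C)=(1, 1), VC(F)=(4, 0) under max, adds 1 for P1 → (4, 2)
G, invoked 13, takes VC(E)=(4, 2) under max, adds 1 for P1 → (4, 3)
H, invoked 15, takes VC(G)=(4, 3) under max, adds 1 for P1 → (4, 4)
target: VC(C) = (1, 1)

(1, 1)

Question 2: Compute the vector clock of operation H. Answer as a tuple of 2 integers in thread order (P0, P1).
root op A, invoked 1: fresh clock plus P0's own tick → (1, 0)
invoked at 5, C merges VC(A)=(1, 0) and bumps P1's slot → (1, 1)
invoked at 3, B merges VC(A)=(1, 0) and bumps P0's slot → (2, 0)
invoked at 6, D merges VC(A)=(1, 0), VC(B)=(2, 0) and bumps P0's slot → (3, 0)
invoked at 10, F merges VC(D)=(3, 0) and bumps P0's slot → (4, 0)
invoked at 9, E merges VC(C)=(1, 1), VC(F)=(4, 0) and bumps P1's slot → (4, 2)
invoked at 13, G merges VC(E)=(4, 2) and bumps P1's slot → (4, 3)
invoked at 15, H merges VC(G)=(4, 3) and bumps P1's slot → (4, 4)
target: VC(H) = (4, 4)

(4, 4)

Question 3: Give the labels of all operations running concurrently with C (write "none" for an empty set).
C spans [5,7]: anything still running between times 5 and 7 counts as concurrent
A [1,2]: before
B [3,4]: before
D [6,8]: concurrent
E [9,11]: after
F [10,12]: after
G [13,14]: after
H [15,16]: after

D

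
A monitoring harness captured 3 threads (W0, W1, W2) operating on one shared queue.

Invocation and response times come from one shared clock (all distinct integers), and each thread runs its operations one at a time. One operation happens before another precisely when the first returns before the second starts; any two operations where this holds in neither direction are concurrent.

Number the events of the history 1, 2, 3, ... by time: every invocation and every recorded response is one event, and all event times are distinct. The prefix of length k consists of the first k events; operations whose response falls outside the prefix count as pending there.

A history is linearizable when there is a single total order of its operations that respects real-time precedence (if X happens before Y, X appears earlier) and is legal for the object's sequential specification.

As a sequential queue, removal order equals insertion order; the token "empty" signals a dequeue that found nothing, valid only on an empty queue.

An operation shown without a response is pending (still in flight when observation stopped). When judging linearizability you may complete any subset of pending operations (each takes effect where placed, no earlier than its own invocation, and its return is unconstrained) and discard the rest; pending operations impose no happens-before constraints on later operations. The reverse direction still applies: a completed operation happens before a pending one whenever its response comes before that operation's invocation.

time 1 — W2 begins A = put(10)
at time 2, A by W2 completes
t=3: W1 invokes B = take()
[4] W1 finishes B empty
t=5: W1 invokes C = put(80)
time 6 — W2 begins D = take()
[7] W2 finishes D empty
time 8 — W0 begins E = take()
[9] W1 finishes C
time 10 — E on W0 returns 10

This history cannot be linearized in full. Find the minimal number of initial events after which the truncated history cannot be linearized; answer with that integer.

4

events 1..3 are linearizable, e.g. via A:
step 1: A put(10) — queue <10>
at event 4 (B's time-4 response) nothing linearizes any more
e.g. A, B: illegal at step 2, since B take() → empty cannot apply there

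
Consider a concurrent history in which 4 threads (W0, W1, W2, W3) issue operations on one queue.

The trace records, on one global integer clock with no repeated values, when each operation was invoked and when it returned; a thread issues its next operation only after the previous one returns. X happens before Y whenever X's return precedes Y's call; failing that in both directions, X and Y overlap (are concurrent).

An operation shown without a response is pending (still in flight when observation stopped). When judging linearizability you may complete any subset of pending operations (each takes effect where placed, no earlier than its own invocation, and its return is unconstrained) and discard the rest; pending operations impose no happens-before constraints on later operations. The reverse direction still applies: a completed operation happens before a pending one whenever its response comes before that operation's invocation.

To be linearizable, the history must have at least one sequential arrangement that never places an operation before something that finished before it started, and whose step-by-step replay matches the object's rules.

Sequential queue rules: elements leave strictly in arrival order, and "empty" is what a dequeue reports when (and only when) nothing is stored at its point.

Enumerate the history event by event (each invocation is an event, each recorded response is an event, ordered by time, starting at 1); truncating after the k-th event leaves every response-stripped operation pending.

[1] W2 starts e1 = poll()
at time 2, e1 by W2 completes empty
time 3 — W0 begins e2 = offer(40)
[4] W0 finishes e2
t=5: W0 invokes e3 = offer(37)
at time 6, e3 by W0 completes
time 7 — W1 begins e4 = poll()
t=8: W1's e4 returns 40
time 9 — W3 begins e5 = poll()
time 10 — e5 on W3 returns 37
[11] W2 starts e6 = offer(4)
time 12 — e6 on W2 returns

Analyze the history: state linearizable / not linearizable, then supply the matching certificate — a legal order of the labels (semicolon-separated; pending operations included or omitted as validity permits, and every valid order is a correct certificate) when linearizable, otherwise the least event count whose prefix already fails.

after step 1 (e1 poll() → empty): queue <>
after step 2 (e2 offer(40)): queue <40>
after step 3 (e3 offer(37)): queue <40,37>
after step 4 (e4 poll() → 40): queue <37>
after step 5 (e5 poll() → 37): queue <>
after step 6 (e6 offer(4)): queue <4>

linearizable — witness: e1; e2; e3; e4; e5; e6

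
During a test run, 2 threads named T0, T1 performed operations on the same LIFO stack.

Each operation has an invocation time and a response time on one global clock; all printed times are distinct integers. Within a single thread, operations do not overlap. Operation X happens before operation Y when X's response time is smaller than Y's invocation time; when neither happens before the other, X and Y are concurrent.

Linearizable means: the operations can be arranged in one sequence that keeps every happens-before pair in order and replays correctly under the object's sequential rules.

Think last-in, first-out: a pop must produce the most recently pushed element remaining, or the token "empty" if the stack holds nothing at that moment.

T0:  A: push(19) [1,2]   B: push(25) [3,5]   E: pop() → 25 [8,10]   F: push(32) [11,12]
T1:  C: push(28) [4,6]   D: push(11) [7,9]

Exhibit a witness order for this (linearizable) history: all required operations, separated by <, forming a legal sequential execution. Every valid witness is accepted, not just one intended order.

step 1: A push(19) — stack <19>
step 2: C push(28) — stack <19,28>
step 3: B push(25) — stack <19,28,25>
step 4: E pop() → 25 — stack <19,28>
step 5: D push(11) — stack <19,28,11>
step 6: F push(32) — stack <19,28,11,32>

A < C < B < E < D < F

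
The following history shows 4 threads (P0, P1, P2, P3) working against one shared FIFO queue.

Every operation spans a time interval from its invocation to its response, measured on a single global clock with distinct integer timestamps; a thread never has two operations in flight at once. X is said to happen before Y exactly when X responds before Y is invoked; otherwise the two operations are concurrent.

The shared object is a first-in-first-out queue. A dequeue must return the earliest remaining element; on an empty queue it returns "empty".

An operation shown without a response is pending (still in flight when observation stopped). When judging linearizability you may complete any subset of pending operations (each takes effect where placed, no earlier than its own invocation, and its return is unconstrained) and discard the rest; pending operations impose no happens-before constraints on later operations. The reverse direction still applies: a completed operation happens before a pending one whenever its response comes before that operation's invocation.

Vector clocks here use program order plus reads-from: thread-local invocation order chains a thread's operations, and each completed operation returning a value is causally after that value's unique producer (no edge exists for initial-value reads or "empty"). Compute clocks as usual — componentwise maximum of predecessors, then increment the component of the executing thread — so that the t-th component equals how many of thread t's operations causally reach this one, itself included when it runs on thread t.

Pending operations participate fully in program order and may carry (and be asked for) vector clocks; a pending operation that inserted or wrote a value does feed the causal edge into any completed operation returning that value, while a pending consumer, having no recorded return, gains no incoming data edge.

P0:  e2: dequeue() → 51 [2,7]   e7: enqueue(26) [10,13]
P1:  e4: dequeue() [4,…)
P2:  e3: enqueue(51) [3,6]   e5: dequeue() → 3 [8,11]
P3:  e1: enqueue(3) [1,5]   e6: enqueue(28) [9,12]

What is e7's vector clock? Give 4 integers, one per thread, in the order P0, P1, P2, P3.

(2, 0, 1, 0)

root op e1, invoked 1: fresh clock plus P3's own tick → (0, 0, 0, 1)
root op e3, invoked 3: fresh clock plus P2's own tick → (0, 0, 1, 0)
root op e4, invoked 4: fresh clock plus P1's own tick → (0, 1, 0, 0)
e6, invoked 9, takes VC(e1)=(0, 0, 0, 1) under max, adds 1 for P3 → (0, 0, 0, 2)
e2, invoked 2, takes VC(e3)=(0, 0, 1, 0) under max, adds 1 for P0 → (1, 0, 1, 0)
e5, invoked 8, takes VC(e1)=(0, 0, 0, 1), VC(e3)=(0, 0, 1, 0) under max, adds 1 for P2 → (0, 0, 2, 1)
e7, invoked 10, takes VC(e2)=(1, 0, 1, 0) under max, adds 1 for P0 → (2, 0, 1, 0)
target: VC(e7) = (2, 0, 1, 0)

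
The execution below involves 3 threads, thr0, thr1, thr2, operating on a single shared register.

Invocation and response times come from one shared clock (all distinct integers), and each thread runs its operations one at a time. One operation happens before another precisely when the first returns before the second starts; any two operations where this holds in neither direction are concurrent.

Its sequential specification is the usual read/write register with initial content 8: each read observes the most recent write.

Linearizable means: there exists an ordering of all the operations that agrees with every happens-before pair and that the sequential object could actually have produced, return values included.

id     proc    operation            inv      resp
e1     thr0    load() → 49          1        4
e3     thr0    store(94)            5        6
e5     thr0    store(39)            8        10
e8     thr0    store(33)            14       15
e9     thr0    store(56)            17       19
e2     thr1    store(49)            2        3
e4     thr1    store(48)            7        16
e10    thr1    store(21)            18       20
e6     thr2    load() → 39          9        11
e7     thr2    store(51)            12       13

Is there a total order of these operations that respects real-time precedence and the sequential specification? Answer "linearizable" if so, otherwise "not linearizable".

linearizable

a witness: e2, e1, e3, e4, e5, e6, e7, e8, e9, e10
after step 1 (e2 store(49)): value 49
after step 2 (e1 load() → 49): value 49
after step 3 (e3 store(94)): value 94
after step 4 (e4 store(48)): value 48
after step 5 (e5 store(39)): value 39
after step 6 (e6 load() → 39): value 39
after step 7 (e7 store(51)): value 51
after step 8 (e8 store(33)): value 33
after step 9 (e9 store(56)): value 56
after step 10 (e10 store(21)): value 21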